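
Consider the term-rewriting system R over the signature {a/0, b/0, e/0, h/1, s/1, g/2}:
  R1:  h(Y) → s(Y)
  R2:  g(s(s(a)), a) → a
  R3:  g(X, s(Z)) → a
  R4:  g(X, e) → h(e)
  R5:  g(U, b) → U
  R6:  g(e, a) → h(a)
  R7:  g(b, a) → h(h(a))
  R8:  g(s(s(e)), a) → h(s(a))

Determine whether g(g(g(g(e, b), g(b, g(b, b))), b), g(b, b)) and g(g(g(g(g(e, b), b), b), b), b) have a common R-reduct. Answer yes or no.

Reduce t₁ = g(g(g(g(e, b), g(b, g(b, b))), b), g(b, b)):
1. g(g(g(g(e, b), g(b, g(b, b))), b), g(b, b))  →  g(g(g(e, b), g(b, g(b, b))), g(b, b))   [R5 at 1]
2. g(g(g(e, b), g(b, g(b, b))), g(b, b))  →  g(g(e, g(b, g(b, b))), g(b, b))   [R5 at 1.1]
3. g(g(e, g(b, g(b, b))), g(b, b))  →  g(g(e, g(b, b)), g(b, b))   [R5 at 1.2.2]
4. g(g(e, g(b, b)), g(b, b))  →  g(g(e, b), g(b, b))   [R5 at 1.2]
5. g(g(e, b), g(b, b))  →  g(e, g(b, b))   [R5 at 1]
6. g(e, g(b, b))  →  g(e, b)   [R5 at 2]
7. g(e, b)  →  e   [R5 at ε]

Reduce t₂ = g(g(g(g(g(e, b), b), b), b), b):
1. g(g(g(g(g(e, b), b), b), b), b)  →  g(g(g(g(e, b), b), b), b)   [R5 at ε]
2. g(g(g(g(e, b), b), b), b)  →  g(g(g(e, b), b), b)   [R5 at ε]
3. g(g(g(e, b), b), b)  →  g(g(e, b), b)   [R5 at ε]
4. g(g(e, b), b)  →  g(e, b)   [R5 at ε]
5. g(e, b)  →  e   [R5 at ε]

yes — NF(t₁) = e, NF(t₂) = e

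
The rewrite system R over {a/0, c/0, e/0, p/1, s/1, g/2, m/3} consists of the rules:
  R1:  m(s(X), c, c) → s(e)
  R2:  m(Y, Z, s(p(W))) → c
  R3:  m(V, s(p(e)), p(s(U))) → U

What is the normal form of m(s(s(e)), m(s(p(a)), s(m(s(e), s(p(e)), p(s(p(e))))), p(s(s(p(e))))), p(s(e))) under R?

e

1. m(s(s(e)), m(s(p(a)), s(m(s(e), s(p(e)), p(s(p(e))))), p(s(s(p(e))))), p(s(e)))  →  m(s(s(e)), m(s(p(a)), s(p(e)), p(s(s(p(e))))), p(s(e)))   [R3 at 2.2.1]
2. m(s(s(e)), m(s(p(a)), s(p(e)), p(s(s(p(e))))), p(s(e)))  →  m(s(s(e)), s(p(e)), p(s(e)))   [R3 at 2]
3. m(s(s(e)), s(p(e)), p(s(e)))  →  e   [R3 at ε]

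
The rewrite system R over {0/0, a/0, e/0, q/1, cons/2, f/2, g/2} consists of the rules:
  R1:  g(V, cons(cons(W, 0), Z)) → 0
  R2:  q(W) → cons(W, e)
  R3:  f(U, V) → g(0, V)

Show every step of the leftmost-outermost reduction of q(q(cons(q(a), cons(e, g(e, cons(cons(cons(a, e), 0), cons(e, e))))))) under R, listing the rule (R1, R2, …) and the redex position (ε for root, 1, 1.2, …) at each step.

1. q(q(cons(q(a), cons(e, g(e, cons(cons(cons(a, e), 0), cons(e, e)))))))  →  cons(q(cons(q(a), cons(e, g(e, cons(cons(cons(a, e), 0), cons(e, e)))))), e)   [R2 at ε]
2. cons(q(cons(q(a), cons(e, g(e, cons(cons(cons(a, e), 0), cons(e, e)))))), e)  →  cons(cons(cons(q(a), cons(e, g(e, cons(cons(cons(a, e), 0), cons(e, e))))), e), e)   [R2 at 1]
3. cons(cons(cons(q(a), cons(e, g(e, cons(cons(cons(a, e), 0), cons(e, e))))), e), e)  →  cons(cons(cons(cons(a, e), cons(e, g(e, cons(cons(cons(a, e), 0), cons(e, e))))), e), e)   [R2 at 1.1.1]
4. cons(cons(cons(cons(a, e), cons(e, g(e, cons(cons(cons(a, e), 0), cons(e, e))))), e), e)  →  cons(cons(cons(cons(a, e), cons(e, 0)), e), e)   [R1 at 1.1.2.2]

cons(cons(cons(cons(a, e), cons(e, 0)), e), e)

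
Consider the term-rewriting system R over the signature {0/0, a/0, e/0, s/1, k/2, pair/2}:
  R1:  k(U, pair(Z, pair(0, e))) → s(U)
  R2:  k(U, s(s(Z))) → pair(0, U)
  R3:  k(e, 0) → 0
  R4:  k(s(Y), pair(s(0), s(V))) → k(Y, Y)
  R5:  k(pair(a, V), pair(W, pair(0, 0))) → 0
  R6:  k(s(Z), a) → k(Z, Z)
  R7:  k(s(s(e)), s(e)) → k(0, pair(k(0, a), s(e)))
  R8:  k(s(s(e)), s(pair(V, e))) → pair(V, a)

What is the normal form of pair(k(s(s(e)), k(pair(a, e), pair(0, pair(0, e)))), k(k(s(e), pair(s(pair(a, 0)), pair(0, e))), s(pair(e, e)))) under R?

pair(pair(a, a), pair(e, a))

1. pair(k(s(s(e)), k(pair(a, e), pair(0, pair(0, e)))), k(k(s(e), pair(s(pair(a, 0)), pair(0, e))), s(pair(e, e))))  →  pair(k(s(s(e)), s(pair(a, e))), k(k(s(e), pair(s(pair(a, 0)), pair(0, e))), s(pair(e, e))))   [R1 at 1.2]
2. pair(k(s(s(e)), s(pair(a, e))), k(k(s(e), pair(s(pair(a, 0)), pair(0, e))), s(pair(e, e))))  →  pair(pair(a, a), k(k(s(e), pair(s(pair(a, 0)), pair(0, e))), s(pair(e, e))))   [R8 at 1]
3. pair(pair(a, a), k(k(s(e), pair(s(pair(a, 0)), pair(0, e))), s(pair(e, e))))  →  pair(pair(a, a), k(s(s(e)), s(pair(e, e))))   [R1 at 2.1]
4. pair(pair(a, a), k(s(s(e)), s(pair(e, e))))  →  pair(pair(a, a), pair(e, a))   [R8 at 2]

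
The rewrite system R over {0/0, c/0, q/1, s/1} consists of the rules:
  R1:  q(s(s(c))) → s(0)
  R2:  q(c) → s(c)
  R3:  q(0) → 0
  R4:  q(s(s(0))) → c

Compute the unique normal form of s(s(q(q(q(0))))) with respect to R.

1. s(s(q(q(q(0)))))  →  s(s(q(q(0))))   [R3 at 1.1.1.1]
2. s(s(q(q(0))))  →  s(s(q(0)))   [R3 at 1.1.1]
3. s(s(q(0)))  →  s(s(0))   [R3 at 1.1]

s(s(0))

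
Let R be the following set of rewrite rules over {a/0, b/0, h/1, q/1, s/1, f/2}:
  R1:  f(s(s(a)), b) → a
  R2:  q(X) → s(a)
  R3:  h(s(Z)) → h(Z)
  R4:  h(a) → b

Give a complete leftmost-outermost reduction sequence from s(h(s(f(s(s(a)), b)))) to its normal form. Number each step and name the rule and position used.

s(b)

1. s(h(s(f(s(s(a)), b))))  →  s(h(f(s(s(a)), b)))   [R3 at 1]
2. s(h(f(s(s(a)), b)))  →  s(h(a))   [R1 at 1.1]
3. s(h(a))  →  s(b)   [R4 at 1]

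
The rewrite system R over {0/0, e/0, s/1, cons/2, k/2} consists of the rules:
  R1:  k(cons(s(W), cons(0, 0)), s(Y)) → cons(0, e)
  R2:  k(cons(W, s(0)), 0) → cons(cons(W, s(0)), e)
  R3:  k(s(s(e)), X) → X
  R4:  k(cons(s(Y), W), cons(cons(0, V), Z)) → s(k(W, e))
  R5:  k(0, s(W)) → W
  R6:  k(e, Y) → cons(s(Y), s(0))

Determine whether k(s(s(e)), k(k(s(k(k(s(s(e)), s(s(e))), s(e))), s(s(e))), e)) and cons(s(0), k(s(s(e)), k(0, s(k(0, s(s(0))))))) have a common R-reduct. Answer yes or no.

Reduce t₁ = k(s(s(e)), k(k(s(k(k(s(s(e)), s(s(e))), s(e))), s(s(e))), e)):
1. k(s(s(e)), k(k(s(k(k(s(s(e)), s(s(e))), s(e))), s(s(e))), e))  →  k(k(s(k(k(s(s(e)), s(s(e))), s(e))), s(s(e))), e)   [R3 at ε]
2. k(k(s(k(k(s(s(e)), s(s(e))), s(e))), s(s(e))), e)  →  k(k(s(k(s(s(e)), s(e))), s(s(e))), e)   [R3 at 1.1.1.1]
3. k(k(s(k(s(s(e)), s(e))), s(s(e))), e)  →  k(k(s(s(e)), s(s(e))), e)   [R3 at 1.1.1]
4. k(k(s(s(e)), s(s(e))), e)  →  k(s(s(e)), e)   [R3 at 1]
5. k(s(s(e)), e)  →  e   [R3 at ε]

Reduce t₂ = cons(s(0), k(s(s(e)), k(0, s(k(0, s(s(0))))))):
1. cons(s(0), k(s(s(e)), k(0, s(k(0, s(s(0)))))))  →  cons(s(0), k(0, s(k(0, s(s(0))))))   [R3 at 2]
2. cons(s(0), k(0, s(k(0, s(s(0))))))  →  cons(s(0), k(0, s(s(0))))   [R5 at 2]
3. cons(s(0), k(0, s(s(0))))  →  cons(s(0), s(0))   [R5 at 2]

no — NF(t₁) = e, NF(t₂) = cons(s(0), s(0))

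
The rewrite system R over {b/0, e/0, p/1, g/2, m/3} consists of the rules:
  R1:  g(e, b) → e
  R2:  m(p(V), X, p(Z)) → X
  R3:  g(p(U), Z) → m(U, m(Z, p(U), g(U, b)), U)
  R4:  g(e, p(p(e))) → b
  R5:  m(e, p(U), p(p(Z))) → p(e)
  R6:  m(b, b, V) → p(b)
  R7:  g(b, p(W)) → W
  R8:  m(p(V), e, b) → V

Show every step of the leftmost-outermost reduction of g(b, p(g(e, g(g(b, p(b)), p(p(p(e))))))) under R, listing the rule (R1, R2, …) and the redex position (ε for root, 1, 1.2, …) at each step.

1. g(b, p(g(e, g(g(b, p(b)), p(p(p(e)))))))  →  g(e, g(g(b, p(b)), p(p(p(e)))))   [R7 at ε]
2. g(e, g(g(b, p(b)), p(p(p(e)))))  →  g(e, g(b, p(p(p(e)))))   [R7 at 2.1]
3. g(e, g(b, p(p(p(e)))))  →  g(e, p(p(e)))   [R7 at 2]
4. g(e, p(p(e)))  →  b   [R4 at ε]

b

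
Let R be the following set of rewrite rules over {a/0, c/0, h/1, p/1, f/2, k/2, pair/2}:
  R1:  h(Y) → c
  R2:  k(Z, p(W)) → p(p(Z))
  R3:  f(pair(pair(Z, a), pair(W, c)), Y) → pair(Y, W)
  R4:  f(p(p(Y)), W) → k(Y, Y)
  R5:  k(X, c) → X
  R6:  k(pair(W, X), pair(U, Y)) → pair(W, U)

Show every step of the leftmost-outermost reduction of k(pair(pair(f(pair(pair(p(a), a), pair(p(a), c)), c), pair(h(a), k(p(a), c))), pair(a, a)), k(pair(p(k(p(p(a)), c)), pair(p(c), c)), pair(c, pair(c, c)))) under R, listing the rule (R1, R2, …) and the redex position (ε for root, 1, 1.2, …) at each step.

pair(pair(pair(c, p(a)), pair(c, p(a))), p(p(p(a))))

1. k(pair(pair(f(pair(pair(p(a), a), pair(p(a), c)), c), pair(h(a), k(p(a), c))), pair(a, a)), k(pair(p(k(p(p(a)), c)), pair(p(c), c)), pair(c, pair(c, c))))  →  k(pair(pair(pair(c, p(a)), pair(h(a), k(p(a), c))), pair(a, a)), k(pair(p(k(p(p(a)), c)), pair(p(c), c)), pair(c, pair(c, c))))   [R3 at 1.1.1]
2. k(pair(pair(pair(c, p(a)), pair(h(a), k(p(a), c))), pair(a, a)), k(pair(p(k(p(p(a)), c)), pair(p(c), c)), pair(c, pair(c, c))))  →  k(pair(pair(pair(c, p(a)), pair(c, k(p(a), c))), pair(a, a)), k(pair(p(k(p(p(a)), c)), pair(p(c), c)), pair(c, pair(c, c))))   [R1 at 1.1.2.1]
3. k(pair(pair(pair(c, p(a)), pair(c, k(p(a), c))), pair(a, a)), k(pair(p(k(p(p(a)), c)), pair(p(c), c)), pair(c, pair(c, c))))  →  k(pair(pair(pair(c, p(a)), pair(c, p(a))), pair(a, a)), k(pair(p(k(p(p(a)), c)), pair(p(c), c)), pair(c, pair(c, c))))   [R5 at 1.1.2.2]
4. k(pair(pair(pair(c, p(a)), pair(c, p(a))), pair(a, a)), k(pair(p(k(p(p(a)), c)), pair(p(c), c)), pair(c, pair(c, c))))  →  k(pair(pair(pair(c, p(a)), pair(c, p(a))), pair(a, a)), pair(p(k(p(p(a)), c)), c))   [R6 at 2]
5. k(pair(pair(pair(c, p(a)), pair(c, p(a))), pair(a, a)), pair(p(k(p(p(a)), c)), c))  →  pair(pair(pair(c, p(a)), pair(c, p(a))), p(k(p(p(a)), c)))   [R6 at ε]
6. pair(pair(pair(c, p(a)), pair(c, p(a))), p(k(p(p(a)), c)))  →  pair(pair(pair(c, p(a)), pair(c, p(a))), p(p(p(a))))   [R5 at 2.1]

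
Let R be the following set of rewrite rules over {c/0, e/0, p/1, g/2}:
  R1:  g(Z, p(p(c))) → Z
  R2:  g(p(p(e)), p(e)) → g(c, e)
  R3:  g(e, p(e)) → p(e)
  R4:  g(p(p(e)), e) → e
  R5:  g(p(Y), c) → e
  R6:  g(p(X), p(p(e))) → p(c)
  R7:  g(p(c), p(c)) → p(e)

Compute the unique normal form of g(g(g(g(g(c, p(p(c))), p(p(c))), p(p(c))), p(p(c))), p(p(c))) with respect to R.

c

1. g(g(g(g(g(c, p(p(c))), p(p(c))), p(p(c))), p(p(c))), p(p(c)))  →  g(g(g(g(c, p(p(c))), p(p(c))), p(p(c))), p(p(c)))   [R1 at ε]
2. g(g(g(g(c, p(p(c))), p(p(c))), p(p(c))), p(p(c)))  →  g(g(g(c, p(p(c))), p(p(c))), p(p(c)))   [R1 at ε]
3. g(g(g(c, p(p(c))), p(p(c))), p(p(c)))  →  g(g(c, p(p(c))), p(p(c)))   [R1 at ε]
4. g(g(c, p(p(c))), p(p(c)))  →  g(c, p(p(c)))   [R1 at ε]
5. g(c, p(p(c)))  →  c   [R1 at ε]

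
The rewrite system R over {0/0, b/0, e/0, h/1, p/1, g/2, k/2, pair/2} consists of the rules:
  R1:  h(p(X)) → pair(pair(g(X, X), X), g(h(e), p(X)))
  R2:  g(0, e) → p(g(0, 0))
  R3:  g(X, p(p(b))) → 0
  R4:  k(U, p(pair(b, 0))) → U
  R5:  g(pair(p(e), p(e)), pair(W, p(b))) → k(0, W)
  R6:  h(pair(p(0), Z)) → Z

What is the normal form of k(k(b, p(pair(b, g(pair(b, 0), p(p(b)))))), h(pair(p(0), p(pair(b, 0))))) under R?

b

1. k(k(b, p(pair(b, g(pair(b, 0), p(p(b)))))), h(pair(p(0), p(pair(b, 0)))))  →  k(k(b, p(pair(b, 0))), h(pair(p(0), p(pair(b, 0)))))   [R3 at 1.2.1.2]
2. k(k(b, p(pair(b, 0))), h(pair(p(0), p(pair(b, 0)))))  →  k(b, h(pair(p(0), p(pair(b, 0)))))   [R4 at 1]
3. k(b, h(pair(p(0), p(pair(b, 0)))))  →  k(b, p(pair(b, 0)))   [R6 at 2]
4. k(b, p(pair(b, 0)))  →  b   [R4 at ε]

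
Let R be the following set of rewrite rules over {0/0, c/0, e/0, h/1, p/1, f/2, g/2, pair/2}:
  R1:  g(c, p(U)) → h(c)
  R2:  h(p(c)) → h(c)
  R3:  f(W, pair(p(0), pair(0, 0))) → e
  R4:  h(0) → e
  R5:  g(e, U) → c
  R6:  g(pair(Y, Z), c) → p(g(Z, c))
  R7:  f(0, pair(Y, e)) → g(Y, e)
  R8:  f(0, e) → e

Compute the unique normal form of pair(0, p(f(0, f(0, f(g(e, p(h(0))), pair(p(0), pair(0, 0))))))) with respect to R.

1. pair(0, p(f(0, f(0, f(g(e, p(h(0))), pair(p(0), pair(0, 0)))))))  →  pair(0, p(f(0, f(0, e))))   [R3 at 2.1.2.2]
2. pair(0, p(f(0, f(0, e))))  →  pair(0, p(f(0, e)))   [R8 at 2.1.2]
3. pair(0, p(f(0, e)))  →  pair(0, p(e))   [R8 at 2.1]

pair(0, p(e))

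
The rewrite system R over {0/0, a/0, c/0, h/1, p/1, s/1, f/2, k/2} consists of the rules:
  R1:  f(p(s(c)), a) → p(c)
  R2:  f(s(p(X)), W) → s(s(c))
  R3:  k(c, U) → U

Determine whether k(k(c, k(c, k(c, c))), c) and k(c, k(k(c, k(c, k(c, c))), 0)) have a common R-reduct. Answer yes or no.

Reduce t₁ = k(k(c, k(c, k(c, c))), c):
1. k(k(c, k(c, k(c, c))), c)  →  k(k(c, k(c, c)), c)   [R3 at 1]
2. k(k(c, k(c, c)), c)  →  k(k(c, c), c)   [R3 at 1]
3. k(k(c, c), c)  →  k(c, c)   [R3 at 1]
4. k(c, c)  →  c   [R3 at ε]

Reduce t₂ = k(c, k(k(c, k(c, k(c, c))), 0)):
1. k(c, k(k(c, k(c, k(c, c))), 0))  →  k(k(c, k(c, k(c, c))), 0)   [R3 at ε]
2. k(k(c, k(c, k(c, c))), 0)  →  k(k(c, k(c, c)), 0)   [R3 at 1]
3. k(k(c, k(c, c)), 0)  →  k(k(c, c), 0)   [R3 at 1]
4. k(k(c, c), 0)  →  k(c, 0)   [R3 at 1]
5. k(c, 0)  →  0   [R3 at ε]

no — NF(t₁) = c, NF(t₂) = 0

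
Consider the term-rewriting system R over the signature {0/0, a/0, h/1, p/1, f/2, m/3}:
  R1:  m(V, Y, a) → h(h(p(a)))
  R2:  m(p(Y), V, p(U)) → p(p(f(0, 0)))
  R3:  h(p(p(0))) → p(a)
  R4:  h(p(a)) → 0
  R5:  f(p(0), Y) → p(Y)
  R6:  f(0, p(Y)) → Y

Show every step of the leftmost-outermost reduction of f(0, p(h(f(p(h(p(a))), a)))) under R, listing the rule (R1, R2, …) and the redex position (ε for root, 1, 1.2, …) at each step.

1. f(0, p(h(f(p(h(p(a))), a))))  →  h(f(p(h(p(a))), a))   [R6 at ε]
2. h(f(p(h(p(a))), a))  →  h(f(p(0), a))   [R4 at 1.1.1]
3. h(f(p(0), a))  →  h(p(a))   [R5 at 1]
4. h(p(a))  →  0   [R4 at ε]

0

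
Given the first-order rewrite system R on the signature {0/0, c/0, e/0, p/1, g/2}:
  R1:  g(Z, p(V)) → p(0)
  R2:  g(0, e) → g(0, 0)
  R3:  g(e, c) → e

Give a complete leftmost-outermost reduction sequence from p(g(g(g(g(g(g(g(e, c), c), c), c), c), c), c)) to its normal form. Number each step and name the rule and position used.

1. p(g(g(g(g(g(g(g(e, c), c), c), c), c), c), c))  →  p(g(g(g(g(g(g(e, c), c), c), c), c), c))   [R3 at 1.1.1.1.1.1.1]
2. p(g(g(g(g(g(g(e, c), c), c), c), c), c))  →  p(g(g(g(g(g(e, c), c), c), c), c))   [R3 at 1.1.1.1.1.1]
3. p(g(g(g(g(g(e, c), c), c), c), c))  →  p(g(g(g(g(e, c), c), c), c))   [R3 at 1.1.1.1.1]
4. p(g(g(g(g(e, c), c), c), c))  →  p(g(g(g(e, c), c), c))   [R3 at 1.1.1.1]
5. p(g(g(g(e, c), c), c))  →  p(g(g(e, c), c))   [R3 at 1.1.1]
6. p(g(g(e, c), c))  →  p(g(e, c))   [R3 at 1.1]
7. p(g(e, c))  →  p(e)   [R3 at 1]

p(e)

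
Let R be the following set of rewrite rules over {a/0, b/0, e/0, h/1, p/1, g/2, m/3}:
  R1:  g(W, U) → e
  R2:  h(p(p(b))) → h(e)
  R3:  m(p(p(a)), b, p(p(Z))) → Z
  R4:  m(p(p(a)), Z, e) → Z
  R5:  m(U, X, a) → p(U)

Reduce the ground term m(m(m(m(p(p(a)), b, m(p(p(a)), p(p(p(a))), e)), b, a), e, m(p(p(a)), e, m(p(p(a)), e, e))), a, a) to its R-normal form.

p(e)

1. m(m(m(m(p(p(a)), b, m(p(p(a)), p(p(p(a))), e)), b, a), e, m(p(p(a)), e, m(p(p(a)), e, e))), a, a)  →  p(m(m(m(p(p(a)), b, m(p(p(a)), p(p(p(a))), e)), b, a), e, m(p(p(a)), e, m(p(p(a)), e, e))))   [R5 at ε]
2. p(m(m(m(p(p(a)), b, m(p(p(a)), p(p(p(a))), e)), b, a), e, m(p(p(a)), e, m(p(p(a)), e, e))))  →  p(m(p(m(p(p(a)), b, m(p(p(a)), p(p(p(a))), e))), e, m(p(p(a)), e, m(p(p(a)), e, e))))   [R5 at 1.1]
3. p(m(p(m(p(p(a)), b, m(p(p(a)), p(p(p(a))), e))), e, m(p(p(a)), e, m(p(p(a)), e, e))))  →  p(m(p(m(p(p(a)), b, p(p(p(a))))), e, m(p(p(a)), e, m(p(p(a)), e, e))))   [R4 at 1.1.1.3]
4. p(m(p(m(p(p(a)), b, p(p(p(a))))), e, m(p(p(a)), e, m(p(p(a)), e, e))))  →  p(m(p(p(a)), e, m(p(p(a)), e, m(p(p(a)), e, e))))   [R3 at 1.1.1]
5. p(m(p(p(a)), e, m(p(p(a)), e, m(p(p(a)), e, e))))  →  p(m(p(p(a)), e, m(p(p(a)), e, e)))   [R4 at 1.3.3]
6. p(m(p(p(a)), e, m(p(p(a)), e, e)))  →  p(m(p(p(a)), e, e))   [R4 at 1.3]
7. p(m(p(p(a)), e, e))  →  p(e)   [R4 at 1]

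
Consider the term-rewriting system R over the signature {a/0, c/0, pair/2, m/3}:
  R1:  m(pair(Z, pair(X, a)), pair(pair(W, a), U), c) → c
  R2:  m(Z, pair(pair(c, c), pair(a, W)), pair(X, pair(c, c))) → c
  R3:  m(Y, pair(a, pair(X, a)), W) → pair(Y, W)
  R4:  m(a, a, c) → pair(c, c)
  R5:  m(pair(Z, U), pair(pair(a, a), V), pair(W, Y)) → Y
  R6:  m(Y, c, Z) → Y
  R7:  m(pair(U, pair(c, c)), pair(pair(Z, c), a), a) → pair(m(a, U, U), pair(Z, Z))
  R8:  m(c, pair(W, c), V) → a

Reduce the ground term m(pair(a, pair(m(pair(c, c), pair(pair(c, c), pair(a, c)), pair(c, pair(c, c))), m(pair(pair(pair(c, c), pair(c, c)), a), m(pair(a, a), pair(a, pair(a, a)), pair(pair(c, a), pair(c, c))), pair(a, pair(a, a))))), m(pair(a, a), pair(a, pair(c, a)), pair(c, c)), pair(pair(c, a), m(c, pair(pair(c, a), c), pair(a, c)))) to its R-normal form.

a

1. m(pair(a, pair(m(pair(c, c), pair(pair(c, c), pair(a, c)), pair(c, pair(c, c))), m(pair(pair(pair(c, c), pair(c, c)), a), m(pair(a, a), pair(a, pair(a, a)), pair(pair(c, a), pair(c, c))), pair(a, pair(a, a))))), m(pair(a, a), pair(a, pair(c, a)), pair(c, c)), pair(pair(c, a), m(c, pair(pair(c, a), c), pair(a, c))))  →  m(pair(a, pair(c, m(pair(pair(pair(c, c), pair(c, c)), a), m(pair(a, a), pair(a, pair(a, a)), pair(pair(c, a), pair(c, c))), pair(a, pair(a, a))))), m(pair(a, a), pair(a, pair(c, a)), pair(c, c)), pair(pair(c, a), m(c, pair(pair(c, a), c), pair(a, c))))   [R2 at 1.2.1]
2. m(pair(a, pair(c, m(pair(pair(pair(c, c), pair(c, c)), a), m(pair(a, a), pair(a, pair(a, a)), pair(pair(c, a), pair(c, c))), pair(a, pair(a, a))))), m(pair(a, a), pair(a, pair(c, a)), pair(c, c)), pair(pair(c, a), m(c, pair(pair(c, a), c), pair(a, c))))  →  m(pair(a, pair(c, m(pair(pair(pair(c, c), pair(c, c)), a), pair(pair(a, a), pair(pair(c, a), pair(c, c))), pair(a, pair(a, a))))), m(pair(a, a), pair(a, pair(c, a)), pair(c, c)), pair(pair(c, a), m(c, pair(pair(c, a), c), pair(a, c))))   [R3 at 1.2.2.2]
3. m(pair(a, pair(c, m(pair(pair(pair(c, c), pair(c, c)), a), pair(pair(a, a), pair(pair(c, a), pair(c, c))), pair(a, pair(a, a))))), m(pair(a, a), pair(a, pair(c, a)), pair(c, c)), pair(pair(c, a), m(c, pair(pair(c, a), c), pair(a, c))))  →  m(pair(a, pair(c, pair(a, a))), m(pair(a, a), pair(a, pair(c, a)), pair(c, c)), pair(pair(c, a), m(c, pair(pair(c, a), c), pair(a, c))))   [R5 at 1.2.2]
4. m(pair(a, pair(c, pair(a, a))), m(pair(a, a), pair(a, pair(c, a)), pair(c, c)), pair(pair(c, a), m(c, pair(pair(c, a), c), pair(a, c))))  →  m(pair(a, pair(c, pair(a, a))), pair(pair(a, a), pair(c, c)), pair(pair(c, a), m(c, pair(pair(c, a), c), pair(a, c))))   [R3 at 2]
5. m(pair(a, pair(c, pair(a, a))), pair(pair(a, a), pair(c, c)), pair(pair(c, a), m(c, pair(pair(c, a), c), pair(a, c))))  →  m(c, pair(pair(c, a), c), pair(a, c))   [R5 at ε]
6. m(c, pair(pair(c, a), c), pair(a, c))  →  a   [R8 at ε]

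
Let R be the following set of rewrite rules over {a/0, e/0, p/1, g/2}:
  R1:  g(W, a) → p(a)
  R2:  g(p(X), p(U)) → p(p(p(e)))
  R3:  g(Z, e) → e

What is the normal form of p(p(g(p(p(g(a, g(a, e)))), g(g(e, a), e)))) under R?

1. p(p(g(p(p(g(a, g(a, e)))), g(g(e, a), e))))  →  p(p(g(p(p(g(a, e))), g(g(e, a), e))))   [R3 at 1.1.1.1.1.2]
2. p(p(g(p(p(g(a, e))), g(g(e, a), e))))  →  p(p(g(p(p(e)), g(g(e, a), e))))   [R3 at 1.1.1.1.1]
3. p(p(g(p(p(e)), g(g(e, a), e))))  →  p(p(g(p(p(e)), e)))   [R3 at 1.1.2]
4. p(p(g(p(p(e)), e)))  →  p(p(e))   [R3 at 1.1]

p(p(e))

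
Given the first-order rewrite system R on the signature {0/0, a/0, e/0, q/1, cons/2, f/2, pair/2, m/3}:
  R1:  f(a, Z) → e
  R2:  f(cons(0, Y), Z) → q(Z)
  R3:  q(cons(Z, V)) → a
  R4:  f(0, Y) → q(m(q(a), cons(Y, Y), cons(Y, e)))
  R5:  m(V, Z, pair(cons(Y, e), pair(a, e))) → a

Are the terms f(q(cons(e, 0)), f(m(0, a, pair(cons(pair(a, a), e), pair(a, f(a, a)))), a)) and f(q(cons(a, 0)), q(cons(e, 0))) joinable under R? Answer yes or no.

yes — NF(t₁) = e, NF(t₂) = e

Reduce t₁ = f(q(cons(e, 0)), f(m(0, a, pair(cons(pair(a, a), e), pair(a, f(a, a)))), a)):
1. f(q(cons(e, 0)), f(m(0, a, pair(cons(pair(a, a), e), pair(a, f(a, a)))), a))  →  f(a, f(m(0, a, pair(cons(pair(a, a), e), pair(a, f(a, a)))), a))   [R3 at 1]
2. f(a, f(m(0, a, pair(cons(pair(a, a), e), pair(a, f(a, a)))), a))  →  e   [R1 at ε]

Reduce t₂ = f(q(cons(a, 0)), q(cons(e, 0))):
1. f(q(cons(a, 0)), q(cons(e, 0)))  →  f(a, q(cons(e, 0)))   [R3 at 1]
2. f(a, q(cons(e, 0)))  →  e   [R1 at ε]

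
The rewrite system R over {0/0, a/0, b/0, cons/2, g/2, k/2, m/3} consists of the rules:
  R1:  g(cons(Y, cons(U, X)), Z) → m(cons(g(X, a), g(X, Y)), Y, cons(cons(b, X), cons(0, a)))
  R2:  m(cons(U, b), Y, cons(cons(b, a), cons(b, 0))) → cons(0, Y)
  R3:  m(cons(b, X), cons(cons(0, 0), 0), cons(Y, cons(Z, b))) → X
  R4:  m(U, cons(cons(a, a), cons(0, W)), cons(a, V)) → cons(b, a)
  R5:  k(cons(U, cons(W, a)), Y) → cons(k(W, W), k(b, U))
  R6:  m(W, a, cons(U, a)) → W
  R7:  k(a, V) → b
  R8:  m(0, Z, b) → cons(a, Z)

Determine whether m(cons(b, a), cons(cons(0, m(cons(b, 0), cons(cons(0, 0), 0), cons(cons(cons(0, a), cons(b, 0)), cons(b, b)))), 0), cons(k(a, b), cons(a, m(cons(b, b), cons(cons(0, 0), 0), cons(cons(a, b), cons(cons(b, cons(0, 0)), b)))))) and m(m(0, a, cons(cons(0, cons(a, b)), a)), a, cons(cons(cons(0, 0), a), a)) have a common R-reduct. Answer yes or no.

Reduce t₁ = m(cons(b, a), cons(cons(0, m(cons(b, 0), cons(cons(0, 0), 0), cons(cons(cons(0, a), cons(b, 0)), cons(b, b)))), 0), cons(k(a, b), cons(a, m(cons(b, b), cons(cons(0, 0), 0), cons(cons(a, b), cons(cons(b, cons(0, 0)), b)))))):
1. m(cons(b, a), cons(cons(0, m(cons(b, 0), cons(cons(0, 0), 0), cons(cons(cons(0, a), cons(b, 0)), cons(b, b)))), 0), cons(k(a, b), cons(a, m(cons(b, b), cons(cons(0, 0), 0), cons(cons(a, b), cons(cons(b, cons(0, 0)), b))))))  →  m(cons(b, a), cons(cons(0, 0), 0), cons(k(a, b), cons(a, m(cons(b, b), cons(cons(0, 0), 0), cons(cons(a, b), cons(cons(b, cons(0, 0)), b))))))   [R3 at 2.1.2]
2. m(cons(b, a), cons(cons(0, 0), 0), cons(k(a, b), cons(a, m(cons(b, b), cons(cons(0, 0), 0), cons(cons(a, b), cons(cons(b, cons(0, 0)), b))))))  →  m(cons(b, a), cons(cons(0, 0), 0), cons(b, cons(a, m(cons(b, b), cons(cons(0, 0), 0), cons(cons(a, b), cons(cons(b, cons(0, 0)), b))))))   [R7 at 3.1]
3. m(cons(b, a), cons(cons(0, 0), 0), cons(b, cons(a, m(cons(b, b), cons(cons(0, 0), 0), cons(cons(a, b), cons(cons(b, cons(0, 0)), b))))))  →  m(cons(b, a), cons(cons(0, 0), 0), cons(b, cons(a, b)))   [R3 at 3.2.2]
4. m(cons(b, a), cons(cons(0, 0), 0), cons(b, cons(a, b)))  →  a   [R3 at ε]

Reduce t₂ = m(m(0, a, cons(cons(0, cons(a, b)), a)), a, cons(cons(cons(0, 0), a), a)):
1. m(m(0, a, cons(cons(0, cons(a, b)), a)), a, cons(cons(cons(0, 0), a), a))  →  m(0, a, cons(cons(0, cons(a, b)), a))   [R6 at ε]
2. m(0, a, cons(cons(0, cons(a, b)), a))  →  0   [R6 at ε]

no — NF(t₁) = a, NF(t₂) = 0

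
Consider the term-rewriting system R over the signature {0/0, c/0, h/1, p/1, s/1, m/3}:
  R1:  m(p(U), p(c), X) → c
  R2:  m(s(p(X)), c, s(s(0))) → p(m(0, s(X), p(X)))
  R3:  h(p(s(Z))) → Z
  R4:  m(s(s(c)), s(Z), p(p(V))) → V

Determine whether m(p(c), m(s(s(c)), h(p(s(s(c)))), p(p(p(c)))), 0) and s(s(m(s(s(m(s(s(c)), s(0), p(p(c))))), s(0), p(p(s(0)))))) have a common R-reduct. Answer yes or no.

Reduce t₁ = m(p(c), m(s(s(c)), h(p(s(s(c)))), p(p(p(c)))), 0):
1. m(p(c), m(s(s(c)), h(p(s(s(c)))), p(p(p(c)))), 0)  →  m(p(c), m(s(s(c)), s(c), p(p(p(c)))), 0)   [R3 at 2.2]
2. m(p(c), m(s(s(c)), s(c), p(p(p(c)))), 0)  →  m(p(c), p(c), 0)   [R4 at 2]
3. m(p(c), p(c), 0)  →  c   [R1 at ε]

Reduce t₂ = s(s(m(s(s(m(s(s(c)), s(0), p(p(c))))), s(0), p(p(s(0)))))):
1. s(s(m(s(s(m(s(s(c)), s(0), p(p(c))))), s(0), p(p(s(0))))))  →  s(s(m(s(s(c)), s(0), p(p(s(0))))))   [R4 at 1.1.1.1.1]
2. s(s(m(s(s(c)), s(0), p(p(s(0))))))  →  s(s(s(0)))   [R4 at 1.1]

no — NF(t₁) = c, NF(t₂) = s(s(s(0)))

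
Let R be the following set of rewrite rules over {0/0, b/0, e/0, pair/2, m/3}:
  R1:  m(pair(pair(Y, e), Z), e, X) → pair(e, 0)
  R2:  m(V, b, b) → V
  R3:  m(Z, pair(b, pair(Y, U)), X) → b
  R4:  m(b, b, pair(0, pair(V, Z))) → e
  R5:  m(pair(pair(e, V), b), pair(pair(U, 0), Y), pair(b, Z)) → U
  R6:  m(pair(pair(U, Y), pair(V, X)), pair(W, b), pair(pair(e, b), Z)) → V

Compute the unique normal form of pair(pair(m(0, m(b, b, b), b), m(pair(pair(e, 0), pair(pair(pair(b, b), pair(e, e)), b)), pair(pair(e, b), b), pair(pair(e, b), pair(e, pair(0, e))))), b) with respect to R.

pair(pair(0, pair(pair(b, b), pair(e, e))), b)

1. pair(pair(m(0, m(b, b, b), b), m(pair(pair(e, 0), pair(pair(pair(b, b), pair(e, e)), b)), pair(pair(e, b), b), pair(pair(e, b), pair(e, pair(0, e))))), b)  →  pair(pair(m(0, b, b), m(pair(pair(e, 0), pair(pair(pair(b, b), pair(e, e)), b)), pair(pair(e, b), b), pair(pair(e, b), pair(e, pair(0, e))))), b)   [R2 at 1.1.2]
2. pair(pair(m(0, b, b), m(pair(pair(e, 0), pair(pair(pair(b, b), pair(e, e)), b)), pair(pair(e, b), b), pair(pair(e, b), pair(e, pair(0, e))))), b)  →  pair(pair(0, m(pair(pair(e, 0), pair(pair(pair(b, b), pair(e, e)), b)), pair(pair(e, b), b), pair(pair(e, b), pair(e, pair(0, e))))), b)   [R2 at 1.1]
3. pair(pair(0, m(pair(pair(e, 0), pair(pair(pair(b, b), pair(e, e)), b)), pair(pair(e, b), b), pair(pair(e, b), pair(e, pair(0, e))))), b)  →  pair(pair(0, pair(pair(b, b), pair(e, e))), b)   [R6 at 1.2]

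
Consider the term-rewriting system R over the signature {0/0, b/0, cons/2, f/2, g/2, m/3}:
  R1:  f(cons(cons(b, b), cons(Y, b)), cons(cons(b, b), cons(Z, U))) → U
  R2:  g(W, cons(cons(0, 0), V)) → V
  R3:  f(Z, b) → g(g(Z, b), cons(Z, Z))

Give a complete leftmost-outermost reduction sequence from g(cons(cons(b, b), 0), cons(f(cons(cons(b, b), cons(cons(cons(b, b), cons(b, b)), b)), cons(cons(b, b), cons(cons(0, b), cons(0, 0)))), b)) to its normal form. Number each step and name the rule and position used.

b

1. g(cons(cons(b, b), 0), cons(f(cons(cons(b, b), cons(cons(cons(b, b), cons(b, b)), b)), cons(cons(b, b), cons(cons(0, b), cons(0, 0)))), b))  →  g(cons(cons(b, b), 0), cons(cons(0, 0), b))   [R1 at 2.1]
2. g(cons(cons(b, b), 0), cons(cons(0, 0), b))  →  b   [R2 at ε]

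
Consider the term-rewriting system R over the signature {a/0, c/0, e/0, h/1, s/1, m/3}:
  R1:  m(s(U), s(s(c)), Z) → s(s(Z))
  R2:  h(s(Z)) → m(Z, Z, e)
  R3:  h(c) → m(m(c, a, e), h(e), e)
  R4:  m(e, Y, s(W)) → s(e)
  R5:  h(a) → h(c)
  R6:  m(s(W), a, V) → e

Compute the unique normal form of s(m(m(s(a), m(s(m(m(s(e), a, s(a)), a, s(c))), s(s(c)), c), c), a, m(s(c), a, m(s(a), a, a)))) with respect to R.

1. s(m(m(s(a), m(s(m(m(s(e), a, s(a)), a, s(c))), s(s(c)), c), c), a, m(s(c), a, m(s(a), a, a))))  →  s(m(m(s(a), s(s(c)), c), a, m(s(c), a, m(s(a), a, a))))   [R1 at 1.1.2]
2. s(m(m(s(a), s(s(c)), c), a, m(s(c), a, m(s(a), a, a))))  →  s(m(s(s(c)), a, m(s(c), a, m(s(a), a, a))))   [R1 at 1.1]
3. s(m(s(s(c)), a, m(s(c), a, m(s(a), a, a))))  →  s(e)   [R6 at 1]

s(e)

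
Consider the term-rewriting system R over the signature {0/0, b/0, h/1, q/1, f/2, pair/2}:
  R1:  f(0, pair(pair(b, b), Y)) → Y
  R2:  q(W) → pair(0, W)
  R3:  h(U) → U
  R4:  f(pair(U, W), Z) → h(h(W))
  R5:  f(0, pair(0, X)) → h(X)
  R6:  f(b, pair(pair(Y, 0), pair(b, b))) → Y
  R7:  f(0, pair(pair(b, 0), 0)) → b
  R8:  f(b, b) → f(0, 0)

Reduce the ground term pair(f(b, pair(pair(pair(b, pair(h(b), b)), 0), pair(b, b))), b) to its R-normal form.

pair(pair(b, pair(b, b)), b)

1. pair(f(b, pair(pair(pair(b, pair(h(b), b)), 0), pair(b, b))), b)  →  pair(pair(b, pair(h(b), b)), b)   [R6 at 1]
2. pair(pair(b, pair(h(b), b)), b)  →  pair(pair(b, pair(b, b)), b)   [R3 at 1.2.1]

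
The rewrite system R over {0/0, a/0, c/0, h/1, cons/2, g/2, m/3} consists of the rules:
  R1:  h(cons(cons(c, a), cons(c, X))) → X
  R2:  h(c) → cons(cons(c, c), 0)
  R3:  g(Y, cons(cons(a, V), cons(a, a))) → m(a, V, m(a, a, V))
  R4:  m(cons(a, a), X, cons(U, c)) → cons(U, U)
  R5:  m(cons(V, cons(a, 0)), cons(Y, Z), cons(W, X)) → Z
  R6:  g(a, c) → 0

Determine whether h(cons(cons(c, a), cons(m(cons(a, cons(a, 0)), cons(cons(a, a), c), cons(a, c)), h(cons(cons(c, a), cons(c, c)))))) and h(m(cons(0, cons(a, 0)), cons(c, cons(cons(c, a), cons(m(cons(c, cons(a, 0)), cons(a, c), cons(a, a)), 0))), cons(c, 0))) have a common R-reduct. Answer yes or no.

Reduce t₁ = h(cons(cons(c, a), cons(m(cons(a, cons(a, 0)), cons(cons(a, a), c), cons(a, c)), h(cons(cons(c, a), cons(c, c)))))):
1. h(cons(cons(c, a), cons(m(cons(a, cons(a, 0)), cons(cons(a, a), c), cons(a, c)), h(cons(cons(c, a), cons(c, c))))))  →  h(cons(cons(c, a), cons(c, h(cons(cons(c, a), cons(c, c))))))   [R5 at 1.2.1]
2. h(cons(cons(c, a), cons(c, h(cons(cons(c, a), cons(c, c))))))  →  h(cons(cons(c, a), cons(c, c)))   [R1 at ε]
3. h(cons(cons(c, a), cons(c, c)))  →  c   [R1 at ε]

Reduce t₂ = h(m(cons(0, cons(a, 0)), cons(c, cons(cons(c, a), cons(m(cons(c, cons(a, 0)), cons(a, c), cons(a, a)), 0))), cons(c, 0))):
1. h(m(cons(0, cons(a, 0)), cons(c, cons(cons(c, a), cons(m(cons(c, cons(a, 0)), cons(a, c), cons(a, a)), 0))), cons(c, 0)))  →  h(cons(cons(c, a), cons(m(cons(c, cons(a, 0)), cons(a, c), cons(a, a)), 0)))   [R5 at 1]
2. h(cons(cons(c, a), cons(m(cons(c, cons(a, 0)), cons(a, c), cons(a, a)), 0)))  →  h(cons(cons(c, a), cons(c, 0)))   [R5 at 1.2.1]
3. h(cons(cons(c, a), cons(c, 0)))  →  0   [R1 at ε]

no — NF(t₁) = c, NF(t₂) = 0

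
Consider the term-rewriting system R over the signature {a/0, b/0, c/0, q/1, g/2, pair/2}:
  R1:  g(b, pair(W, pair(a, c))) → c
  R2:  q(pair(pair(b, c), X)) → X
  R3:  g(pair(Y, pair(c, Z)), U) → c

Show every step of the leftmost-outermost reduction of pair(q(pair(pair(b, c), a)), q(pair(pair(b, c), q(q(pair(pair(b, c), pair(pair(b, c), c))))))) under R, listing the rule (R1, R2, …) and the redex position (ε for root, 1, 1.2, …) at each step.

1. pair(q(pair(pair(b, c), a)), q(pair(pair(b, c), q(q(pair(pair(b, c), pair(pair(b, c), c)))))))  →  pair(a, q(pair(pair(b, c), q(q(pair(pair(b, c), pair(pair(b, c), c)))))))   [R2 at 1]
2. pair(a, q(pair(pair(b, c), q(q(pair(pair(b, c), pair(pair(b, c), c)))))))  →  pair(a, q(q(pair(pair(b, c), pair(pair(b, c), c)))))   [R2 at 2]
3. pair(a, q(q(pair(pair(b, c), pair(pair(b, c), c)))))  →  pair(a, q(pair(pair(b, c), c)))   [R2 at 2.1]
4. pair(a, q(pair(pair(b, c), c)))  →  pair(a, c)   [R2 at 2]

pair(a, c)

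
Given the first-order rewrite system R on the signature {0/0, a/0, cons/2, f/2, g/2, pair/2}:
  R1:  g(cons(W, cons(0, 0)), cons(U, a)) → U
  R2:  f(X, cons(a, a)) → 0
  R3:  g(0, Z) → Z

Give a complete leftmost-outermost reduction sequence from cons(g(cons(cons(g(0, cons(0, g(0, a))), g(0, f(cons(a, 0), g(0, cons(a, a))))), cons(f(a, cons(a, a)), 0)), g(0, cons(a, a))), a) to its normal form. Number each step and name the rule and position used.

1. cons(g(cons(cons(g(0, cons(0, g(0, a))), g(0, f(cons(a, 0), g(0, cons(a, a))))), cons(f(a, cons(a, a)), 0)), g(0, cons(a, a))), a)  →  cons(g(cons(cons(cons(0, g(0, a)), g(0, f(cons(a, 0), g(0, cons(a, a))))), cons(f(a, cons(a, a)), 0)), g(0, cons(a, a))), a)   [R3 at 1.1.1.1]
2. cons(g(cons(cons(cons(0, g(0, a)), g(0, f(cons(a, 0), g(0, cons(a, a))))), cons(f(a, cons(a, a)), 0)), g(0, cons(a, a))), a)  →  cons(g(cons(cons(cons(0, a), g(0, f(cons(a, 0), g(0, cons(a, a))))), cons(f(a, cons(a, a)), 0)), g(0, cons(a, a))), a)   [R3 at 1.1.1.1.2]
3. cons(g(cons(cons(cons(0, a), g(0, f(cons(a, 0), g(0, cons(a, a))))), cons(f(a, cons(a, a)), 0)), g(0, cons(a, a))), a)  →  cons(g(cons(cons(cons(0, a), f(cons(a, 0), g(0, cons(a, a)))), cons(f(a, cons(a, a)), 0)), g(0, cons(a, a))), a)   [R3 at 1.1.1.2]
4. cons(g(cons(cons(cons(0, a), f(cons(a, 0), g(0, cons(a, a)))), cons(f(a, cons(a, a)), 0)), g(0, cons(a, a))), a)  →  cons(g(cons(cons(cons(0, a), f(cons(a, 0), cons(a, a))), cons(f(a, cons(a, a)), 0)), g(0, cons(a, a))), a)   [R3 at 1.1.1.2.2]
5. cons(g(cons(cons(cons(0, a), f(cons(a, 0), cons(a, a))), cons(f(a, cons(a, a)), 0)), g(0, cons(a, a))), a)  →  cons(g(cons(cons(cons(0, a), 0), cons(f(a, cons(a, a)), 0)), g(0, cons(a, a))), a)   [R2 at 1.1.1.2]
6. cons(g(cons(cons(cons(0, a), 0), cons(f(a, cons(a, a)), 0)), g(0, cons(a, a))), a)  →  cons(g(cons(cons(cons(0, a), 0), cons(0, 0)), g(0, cons(a, a))), a)   [R2 at 1.1.2.1]
7. cons(g(cons(cons(cons(0, a), 0), cons(0, 0)), g(0, cons(a, a))), a)  →  cons(g(cons(cons(cons(0, a), 0), cons(0, 0)), cons(a, a)), a)   [R3 at 1.2]
8. cons(g(cons(cons(cons(0, a), 0), cons(0, 0)), cons(a, a)), a)  →  cons(a, a)   [R1 at 1]

cons(a, a)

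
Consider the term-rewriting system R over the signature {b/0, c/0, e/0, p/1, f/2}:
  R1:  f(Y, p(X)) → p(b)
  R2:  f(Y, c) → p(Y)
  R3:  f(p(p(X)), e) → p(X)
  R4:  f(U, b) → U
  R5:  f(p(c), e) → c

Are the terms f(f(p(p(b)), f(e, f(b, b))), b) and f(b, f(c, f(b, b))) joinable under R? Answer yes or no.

yes — NF(t₁) = p(b), NF(t₂) = p(b)

Reduce t₁ = f(f(p(p(b)), f(e, f(b, b))), b):
1. f(f(p(p(b)), f(e, f(b, b))), b)  →  f(p(p(b)), f(e, f(b, b)))   [R4 at ε]
2. f(p(p(b)), f(e, f(b, b)))  →  f(p(p(b)), f(e, b))   [R4 at 2.2]
3. f(p(p(b)), f(e, b))  →  f(p(p(b)), e)   [R4 at 2]
4. f(p(p(b)), e)  →  p(b)   [R3 at ε]

Reduce t₂ = f(b, f(c, f(b, b))):
1. f(b, f(c, f(b, b)))  →  f(b, f(c, b))   [R4 at 2.2]
2. f(b, f(c, b))  →  f(b, c)   [R4 at 2]
3. f(b, c)  →  p(b)   [R2 at ε]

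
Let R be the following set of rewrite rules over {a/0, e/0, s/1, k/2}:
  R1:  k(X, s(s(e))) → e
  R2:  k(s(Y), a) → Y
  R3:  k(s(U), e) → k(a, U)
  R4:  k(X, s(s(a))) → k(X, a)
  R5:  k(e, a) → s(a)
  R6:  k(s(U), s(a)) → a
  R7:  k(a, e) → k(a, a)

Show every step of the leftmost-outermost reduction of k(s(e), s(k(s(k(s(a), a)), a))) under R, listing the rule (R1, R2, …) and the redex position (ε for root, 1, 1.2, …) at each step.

1. k(s(e), s(k(s(k(s(a), a)), a)))  →  k(s(e), s(k(s(a), a)))   [R2 at 2.1]
2. k(s(e), s(k(s(a), a)))  →  k(s(e), s(a))   [R2 at 2.1]
3. k(s(e), s(a))  →  a   [R6 at ε]

a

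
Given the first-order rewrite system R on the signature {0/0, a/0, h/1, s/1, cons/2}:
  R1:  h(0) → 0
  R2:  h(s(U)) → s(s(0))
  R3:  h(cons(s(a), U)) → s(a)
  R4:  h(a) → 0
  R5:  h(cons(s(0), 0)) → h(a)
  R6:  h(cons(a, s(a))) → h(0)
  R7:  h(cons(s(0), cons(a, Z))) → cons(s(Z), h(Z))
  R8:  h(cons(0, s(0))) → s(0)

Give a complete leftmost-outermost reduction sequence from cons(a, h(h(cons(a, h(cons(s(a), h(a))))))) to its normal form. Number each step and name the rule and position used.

cons(a, 0)

1. cons(a, h(h(cons(a, h(cons(s(a), h(a)))))))  →  cons(a, h(h(cons(a, s(a)))))   [R3 at 2.1.1.2]
2. cons(a, h(h(cons(a, s(a)))))  →  cons(a, h(h(0)))   [R6 at 2.1]
3. cons(a, h(h(0)))  →  cons(a, h(0))   [R1 at 2.1]
4. cons(a, h(0))  →  cons(a, 0)   [R1 at 2]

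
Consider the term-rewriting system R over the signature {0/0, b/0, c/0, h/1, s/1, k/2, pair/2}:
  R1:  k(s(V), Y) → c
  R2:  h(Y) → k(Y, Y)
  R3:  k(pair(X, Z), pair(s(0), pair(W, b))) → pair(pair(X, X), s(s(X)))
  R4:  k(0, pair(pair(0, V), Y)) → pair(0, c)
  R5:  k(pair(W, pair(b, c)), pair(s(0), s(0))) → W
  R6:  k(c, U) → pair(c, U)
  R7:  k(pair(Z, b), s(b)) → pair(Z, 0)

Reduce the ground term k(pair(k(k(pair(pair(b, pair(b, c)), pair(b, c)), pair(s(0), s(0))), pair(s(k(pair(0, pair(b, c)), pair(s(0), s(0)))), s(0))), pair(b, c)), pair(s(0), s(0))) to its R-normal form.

b

1. k(pair(k(k(pair(pair(b, pair(b, c)), pair(b, c)), pair(s(0), s(0))), pair(s(k(pair(0, pair(b, c)), pair(s(0), s(0)))), s(0))), pair(b, c)), pair(s(0), s(0)))  →  k(k(pair(pair(b, pair(b, c)), pair(b, c)), pair(s(0), s(0))), pair(s(k(pair(0, pair(b, c)), pair(s(0), s(0)))), s(0)))   [R5 at ε]
2. k(k(pair(pair(b, pair(b, c)), pair(b, c)), pair(s(0), s(0))), pair(s(k(pair(0, pair(b, c)), pair(s(0), s(0)))), s(0)))  →  k(pair(b, pair(b, c)), pair(s(k(pair(0, pair(b, c)), pair(s(0), s(0)))), s(0)))   [R5 at 1]
3. k(pair(b, pair(b, c)), pair(s(k(pair(0, pair(b, c)), pair(s(0), s(0)))), s(0)))  →  k(pair(b, pair(b, c)), pair(s(0), s(0)))   [R5 at 2.1.1]
4. k(pair(b, pair(b, c)), pair(s(0), s(0)))  →  b   [R5 at ε]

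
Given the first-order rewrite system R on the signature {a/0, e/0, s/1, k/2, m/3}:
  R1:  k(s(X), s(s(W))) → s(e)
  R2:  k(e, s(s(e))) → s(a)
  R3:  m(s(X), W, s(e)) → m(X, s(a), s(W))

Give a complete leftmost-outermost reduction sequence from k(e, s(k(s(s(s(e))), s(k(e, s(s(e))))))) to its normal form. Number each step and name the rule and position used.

s(a)

1. k(e, s(k(s(s(s(e))), s(k(e, s(s(e)))))))  →  k(e, s(k(s(s(s(e))), s(s(a)))))   [R2 at 2.1.2.1]
2. k(e, s(k(s(s(s(e))), s(s(a)))))  →  k(e, s(s(e)))   [R1 at 2.1]
3. k(e, s(s(e)))  →  s(a)   [R2 at ε]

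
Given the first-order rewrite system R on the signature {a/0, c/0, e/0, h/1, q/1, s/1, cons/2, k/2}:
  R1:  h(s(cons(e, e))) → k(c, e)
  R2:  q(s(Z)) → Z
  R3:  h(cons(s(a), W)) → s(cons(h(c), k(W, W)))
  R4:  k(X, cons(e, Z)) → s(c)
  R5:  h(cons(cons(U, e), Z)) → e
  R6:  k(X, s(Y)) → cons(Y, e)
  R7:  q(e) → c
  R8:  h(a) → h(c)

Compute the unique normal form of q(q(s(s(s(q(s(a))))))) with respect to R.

s(a)

1. q(q(s(s(s(q(s(a)))))))  →  q(s(s(q(s(a)))))   [R2 at 1]
2. q(s(s(q(s(a)))))  →  s(q(s(a)))   [R2 at ε]
3. s(q(s(a)))  →  s(a)   [R2 at 1]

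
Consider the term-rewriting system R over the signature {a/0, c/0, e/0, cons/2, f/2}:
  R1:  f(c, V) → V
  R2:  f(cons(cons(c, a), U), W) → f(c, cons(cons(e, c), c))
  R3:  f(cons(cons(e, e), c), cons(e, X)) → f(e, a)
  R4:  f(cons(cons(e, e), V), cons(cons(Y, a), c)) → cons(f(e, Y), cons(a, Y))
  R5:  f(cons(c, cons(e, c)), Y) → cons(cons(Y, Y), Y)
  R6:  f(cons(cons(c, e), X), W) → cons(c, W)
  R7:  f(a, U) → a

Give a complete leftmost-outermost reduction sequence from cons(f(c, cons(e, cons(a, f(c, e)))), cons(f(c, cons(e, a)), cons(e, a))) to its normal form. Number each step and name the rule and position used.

cons(cons(e, cons(a, e)), cons(cons(e, a), cons(e, a)))

1. cons(f(c, cons(e, cons(a, f(c, e)))), cons(f(c, cons(e, a)), cons(e, a)))  →  cons(cons(e, cons(a, f(c, e))), cons(f(c, cons(e, a)), cons(e, a)))   [R1 at 1]
2. cons(cons(e, cons(a, f(c, e))), cons(f(c, cons(e, a)), cons(e, a)))  →  cons(cons(e, cons(a, e)), cons(f(c, cons(e, a)), cons(e, a)))   [R1 at 1.2.2]
3. cons(cons(e, cons(a, e)), cons(f(c, cons(e, a)), cons(e, a)))  →  cons(cons(e, cons(a, e)), cons(cons(e, a), cons(e, a)))   [R1 at 2.1]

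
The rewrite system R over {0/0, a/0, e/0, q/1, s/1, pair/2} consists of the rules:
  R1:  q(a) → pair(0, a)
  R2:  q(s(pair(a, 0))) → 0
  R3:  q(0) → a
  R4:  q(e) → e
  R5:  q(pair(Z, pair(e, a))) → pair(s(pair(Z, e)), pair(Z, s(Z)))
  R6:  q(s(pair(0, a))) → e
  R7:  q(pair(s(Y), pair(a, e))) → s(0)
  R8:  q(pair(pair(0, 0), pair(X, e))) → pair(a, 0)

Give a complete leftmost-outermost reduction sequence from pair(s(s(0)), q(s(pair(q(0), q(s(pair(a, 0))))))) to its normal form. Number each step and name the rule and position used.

pair(s(s(0)), 0)

1. pair(s(s(0)), q(s(pair(q(0), q(s(pair(a, 0)))))))  →  pair(s(s(0)), q(s(pair(a, q(s(pair(a, 0)))))))   [R3 at 2.1.1.1]
2. pair(s(s(0)), q(s(pair(a, q(s(pair(a, 0)))))))  →  pair(s(s(0)), q(s(pair(a, 0))))   [R2 at 2.1.1.2]
3. pair(s(s(0)), q(s(pair(a, 0))))  →  pair(s(s(0)), 0)   [R2 at 2]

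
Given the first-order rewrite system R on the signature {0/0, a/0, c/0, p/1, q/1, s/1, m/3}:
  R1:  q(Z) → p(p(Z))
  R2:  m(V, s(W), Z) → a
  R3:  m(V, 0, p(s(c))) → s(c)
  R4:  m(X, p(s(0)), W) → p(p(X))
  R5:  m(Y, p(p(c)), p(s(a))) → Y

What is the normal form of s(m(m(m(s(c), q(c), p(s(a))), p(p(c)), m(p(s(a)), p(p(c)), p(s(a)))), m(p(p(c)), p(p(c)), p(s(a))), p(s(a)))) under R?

1. s(m(m(m(s(c), q(c), p(s(a))), p(p(c)), m(p(s(a)), p(p(c)), p(s(a)))), m(p(p(c)), p(p(c)), p(s(a))), p(s(a))))  →  s(m(m(m(s(c), p(p(c)), p(s(a))), p(p(c)), m(p(s(a)), p(p(c)), p(s(a)))), m(p(p(c)), p(p(c)), p(s(a))), p(s(a))))   [R1 at 1.1.1.2]
2. s(m(m(m(s(c), p(p(c)), p(s(a))), p(p(c)), m(p(s(a)), p(p(c)), p(s(a)))), m(p(p(c)), p(p(c)), p(s(a))), p(s(a))))  →  s(m(m(s(c), p(p(c)), m(p(s(a)), p(p(c)), p(s(a)))), m(p(p(c)), p(p(c)), p(s(a))), p(s(a))))   [R5 at 1.1.1]
3. s(m(m(s(c), p(p(c)), m(p(s(a)), p(p(c)), p(s(a)))), m(p(p(c)), p(p(c)), p(s(a))), p(s(a))))  →  s(m(m(s(c), p(p(c)), p(s(a))), m(p(p(c)), p(p(c)), p(s(a))), p(s(a))))   [R5 at 1.1.3]
4. s(m(m(s(c), p(p(c)), p(s(a))), m(p(p(c)), p(p(c)), p(s(a))), p(s(a))))  →  s(m(s(c), m(p(p(c)), p(p(c)), p(s(a))), p(s(a))))   [R5 at 1.1]
5. s(m(s(c), m(p(p(c)), p(p(c)), p(s(a))), p(s(a))))  →  s(m(s(c), p(p(c)), p(s(a))))   [R5 at 1.2]
6. s(m(s(c), p(p(c)), p(s(a))))  →  s(s(c))   [R5 at 1]

s(s(c))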